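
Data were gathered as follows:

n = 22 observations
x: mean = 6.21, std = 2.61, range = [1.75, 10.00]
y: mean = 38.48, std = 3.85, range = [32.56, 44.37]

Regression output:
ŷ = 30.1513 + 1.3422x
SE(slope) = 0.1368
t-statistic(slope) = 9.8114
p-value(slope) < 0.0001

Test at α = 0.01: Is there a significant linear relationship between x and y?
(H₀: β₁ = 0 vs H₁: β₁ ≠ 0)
Since p-value < 0.0001 < α = 0.01, reject H₀ — the slope is significantly different from 0.

Hypothesis test for the slope coefficient:

H₀: β₁ = 0 (no linear relationship)
H₁: β₁ ≠ 0 (linear relationship exists)

Test statistic: t = β̂₁ / SE(β̂₁) = 1.3422 / 0.1368 = 9.8114

The p-value (<0.0001) is the probability, under H₀, of a t-statistic at least as extreme as |t| = 9.8114 (two-sided, df = n − 2 = 20).

Decision rule: reject H₀ if p-value < α.
p-value < 0.0001 < α = 0.01 → reject H₀.

There is sufficient evidence at the 1% significance level to conclude that a linear relationship exists between x and y.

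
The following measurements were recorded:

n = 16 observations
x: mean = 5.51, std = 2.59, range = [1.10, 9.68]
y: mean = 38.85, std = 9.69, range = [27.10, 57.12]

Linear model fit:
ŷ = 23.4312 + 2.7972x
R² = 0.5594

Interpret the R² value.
About 55.94% of the variability in y is accounted for by the regression on x (R² = 0.5594) — a moderate linear fit.

R² = 1 − SS_res/SS_tot compares the residual scatter to the total scatter of y about its mean.

Here R² = 0.5594:
- Explained: 55.94% of the variation in y
- Unexplained (residual): 100% − 55.94% = 44.06%
- Rule of thumb (below 0.3 weak; 0.3 to below 0.7 moderate; 0.7 and above strong) → moderate

Equivalently, for simple linear regression R² = r², so |r| = √0.5594 ≈ 0.7479.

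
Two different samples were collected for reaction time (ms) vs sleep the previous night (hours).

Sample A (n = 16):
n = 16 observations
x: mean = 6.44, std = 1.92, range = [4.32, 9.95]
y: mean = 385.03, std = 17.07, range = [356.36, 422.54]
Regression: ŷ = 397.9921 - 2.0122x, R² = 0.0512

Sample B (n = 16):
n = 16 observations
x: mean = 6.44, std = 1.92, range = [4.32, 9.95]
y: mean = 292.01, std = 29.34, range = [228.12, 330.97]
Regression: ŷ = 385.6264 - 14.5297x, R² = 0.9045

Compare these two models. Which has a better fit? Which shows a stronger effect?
Model B has the better fit (R² = 0.9045 vs 0.0512). Model B shows the stronger effect (|β₁| = 14.5297 vs 2.0122).

Model Comparison:

Goodness of fit (R²):
- Model A: R² = 0.0512 → 5.12% of variance in reaction time explained
- Model B: R² = 0.9045 → 90.45% of variance in reaction time explained
- 0.9045 > 0.0512 → Model B has the better fit

Effect size (slope magnitude):
- Model A: β₁ = -2.0122 → predicted reaction time falls 2.0122 ms per additional hour of sleep
- Model B: β₁ = -14.5297 → predicted reaction time falls 14.5297 ms per additional hour of sleep
- |-2.0122| < |-14.5297| → Model B shows the stronger marginal effect

Notes:
- A steeper slope doesn't make a better model if the scatter around the line is large.
- R² measures how tightly points cluster around the line; β₁ measures how steep the line is — they answer different questions.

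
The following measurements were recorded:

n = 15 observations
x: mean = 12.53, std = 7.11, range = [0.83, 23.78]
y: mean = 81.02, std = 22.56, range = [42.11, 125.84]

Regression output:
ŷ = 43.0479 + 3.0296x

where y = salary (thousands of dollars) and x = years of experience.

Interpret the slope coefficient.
For each additional year of experience, predicted salary increases by approximately 3.0296 thousand dollars.

β₁ = 3.0296 is the change in predicted salary (thousand dollars) per additional year of experience.

Interpretation:
- Experience up by 1 year → predicted salary increases by 3.0296 thousand dollars
- The effect is assumed constant over the observed range of x (linearity)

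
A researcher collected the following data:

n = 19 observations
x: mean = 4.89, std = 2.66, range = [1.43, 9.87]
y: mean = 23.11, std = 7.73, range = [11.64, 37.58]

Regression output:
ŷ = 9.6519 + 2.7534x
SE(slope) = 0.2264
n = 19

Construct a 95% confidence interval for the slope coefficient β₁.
The 95% CI for β₁ is (2.2757, 3.2311)

Confidence interval for the slope:

The 95% CI for β₁ is: β̂₁ ± t*(α/2, n-2) × SE(β̂₁)

Step 1: Find critical t-value
- Confidence level = 0.95
- Degrees of freedom = n - 2 = 19 - 2 = 17
- t*(α/2, 17) = 2.1098

Step 2: Calculate margin of error
Margin = 2.1098 × 0.2264 = 0.4777

Step 3: Construct interval
CI = 2.7534 ± 0.4777
CI = (2.2757, 3.2311)

Interpretation: intervals built this way capture the true β₁ in 95% of repeated samples; here the plausible range for the per-unit effect of x on y is 2.2757 to 3.2311.
Both endpoints are positive, so the data support a genuinely positive slope at this confidence level.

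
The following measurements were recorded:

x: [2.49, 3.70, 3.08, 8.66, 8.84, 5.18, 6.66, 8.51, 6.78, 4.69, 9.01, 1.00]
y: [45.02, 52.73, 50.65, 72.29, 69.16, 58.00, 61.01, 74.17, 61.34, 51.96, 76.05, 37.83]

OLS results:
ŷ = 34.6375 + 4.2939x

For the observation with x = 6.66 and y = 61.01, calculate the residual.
Residual = -2.2249

The residual is the difference between the actual value and the predicted value:

Residual = y - ŷ

Step 1: Calculate predicted value
ŷ = 34.6375 + 4.2939 × 6.66
ŷ = 63.2349

Step 2: Calculate residual
Residual = 61.01 - 63.2349
Residual = -2.2249

Sign check: y < ŷ, so the point is below the line and the fit overestimates here.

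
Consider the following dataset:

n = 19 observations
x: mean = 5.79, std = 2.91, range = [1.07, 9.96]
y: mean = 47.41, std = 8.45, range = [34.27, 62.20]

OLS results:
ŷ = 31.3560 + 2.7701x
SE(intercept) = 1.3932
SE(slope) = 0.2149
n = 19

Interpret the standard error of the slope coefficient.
SE(slope) = 0.2149 measures the uncertainty in the estimated slope. The coefficient is estimated precisely (SE/|β̂₁| = 7.8%).

SE(β̂₁) = 0.2149 says: if we drew many samples of n = 19 from the same population and refit each time, the fitted slopes would scatter with a standard deviation of roughly 0.2149 around the true β₁.

Relative precision:
- SE / |β̂₁| = 0.2149 / 2.7701 = 7.8%
- Rule of thumb (under 20%: precise; 20% to under 50%: moderately precise; 50% or more: imprecise) → precise

Link to interval estimation: a confidence interval for β₁ is β̂₁ ± t* × 0.2149, so SE sets the half-width per unit of t*.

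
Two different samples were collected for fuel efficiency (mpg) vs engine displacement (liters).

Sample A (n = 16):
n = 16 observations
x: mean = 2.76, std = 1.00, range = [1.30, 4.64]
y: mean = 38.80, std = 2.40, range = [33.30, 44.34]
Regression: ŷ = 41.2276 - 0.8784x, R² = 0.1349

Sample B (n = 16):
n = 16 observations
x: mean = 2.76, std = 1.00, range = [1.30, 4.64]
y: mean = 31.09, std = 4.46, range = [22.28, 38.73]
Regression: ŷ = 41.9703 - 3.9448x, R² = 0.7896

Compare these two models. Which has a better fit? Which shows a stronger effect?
Model B has the better fit (R² = 0.7896 vs 0.1349). Model B shows the stronger effect (|β₁| = 3.9448 vs 0.8784).

Model Comparison:

Goodness of fit (R²):
- Model A: R² = 0.1349 → 13.49% of variance in fuel efficiency explained
- Model B: R² = 0.7896 → 78.96% of variance in fuel efficiency explained
- 0.7896 > 0.1349 → Model B has the better fit

Which has the larger per-liter effect? (|β₁|)
- Model A: β₁ = -0.8784 → predicted fuel efficiency falls 0.8784 mpg per additional liter of engine displacement
- Model B: β₁ = -3.9448 → predicted fuel efficiency falls 3.9448 mpg per additional liter of engine displacement
- |-0.8784| < |-3.9448| → Model B shows the stronger marginal effect

Note: R² measures how tightly points cluster around the line; β₁ measures how steep the line is — they answer different questions.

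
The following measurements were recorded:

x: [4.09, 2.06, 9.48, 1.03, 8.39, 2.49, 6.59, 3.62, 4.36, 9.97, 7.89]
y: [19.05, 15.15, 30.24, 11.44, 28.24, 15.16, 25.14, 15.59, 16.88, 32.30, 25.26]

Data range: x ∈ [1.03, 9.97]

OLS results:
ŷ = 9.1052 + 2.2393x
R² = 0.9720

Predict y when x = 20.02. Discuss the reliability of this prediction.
ŷ = 53.9360, but this is extrapolation (above the data range [1.03, 9.97]) and may be unreliable.

Prediction calculation:
ŷ = 9.1052 + 2.2393 × 20.02
ŷ = 53.9360

Reliability:
- Data range: x ∈ [1.03, 9.97]
- Prediction point: x = 20.02 is 10.05 units above the observed range → this is EXTRAPOLATION, not interpolation

Why that matters here:
- The standard error of prediction grows with (x − x̄)², and x = 20.02 is far from x̄ = 5.45
- Real relationships often flatten, saturate, or turn nonlinear at extremes

Report the number if required, but flag clearly that it is an extrapolation.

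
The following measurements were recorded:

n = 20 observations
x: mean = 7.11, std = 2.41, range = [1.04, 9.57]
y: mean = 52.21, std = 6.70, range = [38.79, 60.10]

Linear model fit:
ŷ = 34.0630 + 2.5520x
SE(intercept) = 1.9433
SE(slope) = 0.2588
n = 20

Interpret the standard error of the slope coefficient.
SE(slope) = 0.2588 measures the uncertainty in the estimated slope. The coefficient is estimated precisely (SE/|β̂₁| = 10.1%).

What SE measures:
- The standard error quantifies the sampling variability of the coefficient estimate
- It is the estimated standard deviation of β̂₁ across hypothetical repeated samples of the same size
- Smaller SE → more precise estimate

Relative precision:
- SE / |β̂₁| = 0.2588 / 2.5520 = 10.1%
- Rule of thumb (under 20%: precise; 20% to under 50%: moderately precise; 50% or more: imprecise) → precise

Link to the t-test: t = β̂₁ / SE(β̂₁) = 2.5520 / 0.2588 = 9.8609, the statistic for H₀: β₁ = 0.

What drives SE(β̂₁): larger n (here n = 20) → smaller SE.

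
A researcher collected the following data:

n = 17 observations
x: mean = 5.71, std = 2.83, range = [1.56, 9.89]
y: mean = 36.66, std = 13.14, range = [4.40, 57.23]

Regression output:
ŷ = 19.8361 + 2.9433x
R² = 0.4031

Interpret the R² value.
The model explains 40.31% of the variance in y (R² = 0.4031), leaving 59.69% unexplained; the fit is moderate.

The coefficient of determination R² is the fraction of the total variation in y that the fitted line accounts for.

Here R² = 0.4031:
- Explained: 40.31% of the variation in y
- Unexplained (residual): 100% − 40.31% = 59.69%
- Rule of thumb (below 0.3 weak; 0.3 to below 0.7 moderate; 0.7 and above strong) → moderate

Calculation: R² = 1 − (SS_res / SS_tot), where SS_res is the sum of squared residuals and SS_tot the total sum of squares.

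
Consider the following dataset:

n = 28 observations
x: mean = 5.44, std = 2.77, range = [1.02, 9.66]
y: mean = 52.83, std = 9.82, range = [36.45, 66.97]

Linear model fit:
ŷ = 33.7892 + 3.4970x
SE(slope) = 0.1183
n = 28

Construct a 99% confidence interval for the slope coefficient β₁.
The 99% CI for β₁ is (3.1683, 3.8257)

Confidence interval for the slope:

The 99% CI for β₁ is: β̂₁ ± t*(α/2, n-2) × SE(β̂₁)

Step 1: Find critical t-value
- Confidence level = 0.99
- Degrees of freedom = n - 2 = 28 - 2 = 26
- t*(α/2, 26) = 2.7787

Step 2: Calculate margin of error
Margin = 2.7787 × 0.1183 = 0.3287

Step 3: Construct interval
CI = 3.4970 ± 0.3287
CI = (3.1683, 3.8257)

Interpretation: each one-unit increase in x is associated with a change in mean y of between 3.1683 and 3.8257, with 99% confidence.
Since 0 is outside the interval, a two-sided test at α = 0.01 would reject H₀: β₁ = 0.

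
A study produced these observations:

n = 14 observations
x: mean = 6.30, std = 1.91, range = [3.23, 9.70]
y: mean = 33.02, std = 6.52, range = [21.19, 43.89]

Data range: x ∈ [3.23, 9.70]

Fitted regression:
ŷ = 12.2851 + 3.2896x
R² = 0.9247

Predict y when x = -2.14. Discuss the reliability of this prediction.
ŷ = 5.2454, but this is extrapolation (below the data range [3.23, 9.70]) and may be unreliable.

Prediction calculation:
ŷ = 12.2851 + 3.2896 × (-2.14)
ŷ = 5.2454

Reliability:
- Data range: x ∈ [3.23, 9.70]
- Prediction point: x = -2.14 is 5.37 units below the observed range → this is EXTRAPOLATION, not interpolation

Why that matters here:
- There are no observations near this x to validate the fitted line there
- The standard error of prediction grows with (x − x̄)², and x = -2.14 is far from x̄ = 6.30
- R² describes fit only over the sampled x values; it says nothing about behaviour beyond them

Report the number if required, but flag clearly that it is an extrapolation.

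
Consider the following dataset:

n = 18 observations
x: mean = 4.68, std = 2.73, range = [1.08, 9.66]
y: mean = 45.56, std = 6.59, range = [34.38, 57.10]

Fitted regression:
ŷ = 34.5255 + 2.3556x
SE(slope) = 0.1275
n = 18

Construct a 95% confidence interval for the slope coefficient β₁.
The 95% CI for β₁ is (2.0853, 2.6259)

Confidence interval for the slope:

The 95% CI for β₁ is: β̂₁ ± t*(α/2, n-2) × SE(β̂₁)

Step 1: Find critical t-value
- Confidence level = 0.95
- Degrees of freedom = n - 2 = 18 - 2 = 16
- t*(α/2, 16) = 2.1199

Step 2: Calculate margin of error
Margin = 2.1199 × 0.1275 = 0.2703

Step 3: Construct interval
CI = 2.3556 ± 0.2703
CI = (2.0853, 2.6259)

Interpretation: intervals built this way capture the true β₁ in 95% of repeated samples; here the plausible range for the per-unit effect of x on y is 2.0853 to 2.6259.
The interval does not include 0, suggesting a significant linear relationship.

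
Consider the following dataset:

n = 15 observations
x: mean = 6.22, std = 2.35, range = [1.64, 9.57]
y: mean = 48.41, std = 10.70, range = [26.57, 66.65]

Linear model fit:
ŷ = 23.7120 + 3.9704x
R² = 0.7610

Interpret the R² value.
About 76.10% of the variability in y is accounted for by the regression on x (R² = 0.7610) — a strong linear fit.

R² = 1 − SS_res/SS_tot compares the residual scatter to the total scatter of y about its mean.

Here R² = 0.7610:
- Explained: 76.10% of the variation in y
- Unexplained (residual): 100% − 76.10% = 23.90%
- Rule of thumb (below 0.3 weak; 0.3 to below 0.7 moderate; 0.7 and above strong) → strong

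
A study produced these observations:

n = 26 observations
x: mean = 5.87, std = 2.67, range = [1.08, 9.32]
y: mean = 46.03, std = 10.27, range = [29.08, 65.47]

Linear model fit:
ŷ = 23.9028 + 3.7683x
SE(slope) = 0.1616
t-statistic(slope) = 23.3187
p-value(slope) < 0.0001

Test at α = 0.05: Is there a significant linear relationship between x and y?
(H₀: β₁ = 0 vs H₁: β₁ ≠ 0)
p-value < 0.0001 < α = 0.05, so we reject H₀. The relationship is significant.

Hypothesis test for the slope coefficient:

H₀: β₁ = 0 (no linear relationship)
H₁: β₁ ≠ 0 (linear relationship exists)

Test statistic: t = β̂₁ / SE(β̂₁) = 3.7683 / 0.1616 = 23.3187

p < 0.0001: how often a slope estimate this far from 0 (in SE units) would arise by chance if β₁ were truly 0.

Decision rule: reject H₀ if p-value < α.
p-value < 0.0001 < α = 0.05 → reject H₀.

At α = 0.05 the data do provide convincing evidence of a nonzero slope.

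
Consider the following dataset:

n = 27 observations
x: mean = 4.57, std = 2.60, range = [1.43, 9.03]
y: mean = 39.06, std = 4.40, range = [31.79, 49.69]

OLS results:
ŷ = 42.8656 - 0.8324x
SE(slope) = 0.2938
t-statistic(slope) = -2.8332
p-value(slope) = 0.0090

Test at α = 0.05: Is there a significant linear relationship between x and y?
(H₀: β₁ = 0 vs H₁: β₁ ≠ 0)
p-value = 0.0090 < α = 0.05, so we reject H₀. The relationship is significant.

Hypothesis test for the slope coefficient:

H₀: β₁ = 0 (no linear relationship)
H₁: β₁ ≠ 0 (linear relationship exists)

Test statistic: t = β̂₁ / SE(β̂₁) = -0.8324 / 0.2938 = -2.8332

The p-value (0.0090) is the probability, under H₀, of a t-statistic at least as extreme as |t| = 2.8332 (two-sided, df = n − 2 = 25).

Decision rule: reject H₀ if p-value < α.
p-value = 0.0090 < α = 0.05 → reject H₀.

At α = 0.05 the data do provide convincing evidence of a nonzero slope.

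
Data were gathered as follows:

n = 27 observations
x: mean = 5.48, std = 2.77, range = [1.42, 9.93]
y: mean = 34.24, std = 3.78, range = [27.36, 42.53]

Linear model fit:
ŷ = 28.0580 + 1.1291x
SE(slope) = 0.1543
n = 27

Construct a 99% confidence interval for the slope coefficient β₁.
The 99% CI for β₁ is (0.6990, 1.5592)

Confidence interval for the slope:

The 99% CI for β₁ is: β̂₁ ± t*(α/2, n-2) × SE(β̂₁)

Step 1: Find critical t-value
- Confidence level = 0.99
- Degrees of freedom = n - 2 = 27 - 2 = 25
- t*(α/2, 25) = 2.7874

Step 2: Calculate margin of error
Margin = 2.7874 × 0.1543 = 0.4301

Step 3: Construct interval
CI = 1.1291 ± 0.4301
CI = (0.6990, 1.5592)

Interpretation: intervals built this way capture the true β₁ in 99% of repeated samples; here the plausible range for the per-unit effect of x on y is 0.6990 to 1.5592.
The interval does not include 0, suggesting a significant linear relationship.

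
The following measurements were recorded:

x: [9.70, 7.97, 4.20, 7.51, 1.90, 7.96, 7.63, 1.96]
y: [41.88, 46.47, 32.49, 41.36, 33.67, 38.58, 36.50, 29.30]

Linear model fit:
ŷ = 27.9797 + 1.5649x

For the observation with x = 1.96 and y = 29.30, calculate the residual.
Residual = -1.7469

The residual is the difference between the actual value and the predicted value:

Residual = y - ŷ

Step 1: Calculate predicted value
ŷ = 27.9797 + 1.5649 × 1.96
ŷ = 31.0469

Step 2: Calculate residual
Residual = 29.30 - 31.0469
Residual = -1.7469

Sign check: y < ŷ, so the point is below the line and the fit overestimates here.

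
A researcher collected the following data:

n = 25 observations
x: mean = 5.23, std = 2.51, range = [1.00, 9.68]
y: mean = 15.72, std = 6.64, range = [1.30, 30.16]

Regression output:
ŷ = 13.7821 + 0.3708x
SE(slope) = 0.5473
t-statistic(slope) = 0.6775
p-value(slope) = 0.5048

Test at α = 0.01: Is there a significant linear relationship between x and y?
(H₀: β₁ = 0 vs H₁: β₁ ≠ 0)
p-value = 0.5048 ≥ α = 0.01, so we fail to reject H₀. The relationship is not significant.

Hypothesis test for the slope coefficient:

H₀: β₁ = 0 (no linear relationship)
H₁: β₁ ≠ 0 (linear relationship exists)

Test statistic: t = β̂₁ / SE(β̂₁) = 0.3708 / 0.5473 = 0.6775

With df = 23, the two-sided p-value for |t| = 0.6775 is 0.5048.

Decision rule: reject H₀ if p-value < α.
p-value = 0.5048 ≥ α = 0.01 → fail to reject H₀.

There is not sufficient evidence at the 1% significance level to conclude that a linear relationship exists between x and y.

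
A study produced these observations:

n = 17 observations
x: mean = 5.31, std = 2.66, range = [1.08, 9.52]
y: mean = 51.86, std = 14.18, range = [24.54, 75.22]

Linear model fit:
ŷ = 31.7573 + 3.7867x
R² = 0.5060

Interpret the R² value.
The model explains 50.60% of the variance in y (R² = 0.5060), leaving 49.40% unexplained; the fit is moderate.

R² (coefficient of determination) measures the proportion of variance in y explained by the regression model.

Here R² = 0.5060:
- Explained: 50.60% of the variation in y
- Unexplained (residual): 100% − 50.60% = 49.40%
- Rule of thumb (below 0.3 weak; 0.3 to below 0.7 moderate; 0.7 and above strong) → moderate

Calculation: R² = 1 − (SS_res / SS_tot), where SS_res is the sum of squared residuals and SS_tot the total sum of squares.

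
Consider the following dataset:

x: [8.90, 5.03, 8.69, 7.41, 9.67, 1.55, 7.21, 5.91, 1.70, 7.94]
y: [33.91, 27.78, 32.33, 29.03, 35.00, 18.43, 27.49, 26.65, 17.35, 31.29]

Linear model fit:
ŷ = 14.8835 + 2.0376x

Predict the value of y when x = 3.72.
ŷ = 22.4634

Plug x = 3.72 into the fitted line:

ŷ = 14.8835 + 2.0376 × 3.72
ŷ = 14.8835 + 7.5799
ŷ = 22.4634

This is a point prediction; actual observations scatter around it by roughly the residual standard deviation.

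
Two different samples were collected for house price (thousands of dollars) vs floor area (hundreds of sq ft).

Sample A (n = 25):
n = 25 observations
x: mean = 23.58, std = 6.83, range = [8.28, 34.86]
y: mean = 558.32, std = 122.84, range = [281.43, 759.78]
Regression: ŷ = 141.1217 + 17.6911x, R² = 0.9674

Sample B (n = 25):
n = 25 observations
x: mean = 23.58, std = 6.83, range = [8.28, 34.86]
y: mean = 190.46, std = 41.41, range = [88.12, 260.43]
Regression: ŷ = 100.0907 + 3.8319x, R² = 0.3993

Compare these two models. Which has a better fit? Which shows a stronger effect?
Model A has the better fit (R² = 0.9674 vs 0.3993). Model A shows the stronger effect (|β₁| = 17.6911 vs 3.8319).

Model Comparison:

Which explains more variance? (R²)
- Model A: R² = 0.9674 → 96.74% of variance in house price explained
- Model B: R² = 0.3993 → 39.93% of variance in house price explained
- 0.9674 > 0.3993 → Model A has the better fit

Effect size (slope magnitude):
- Model A: β₁ = 17.6911 → predicted house price rises 17.6911 thousand dollars per additional hundred sq ft of floor area
- Model B: β₁ = 3.8319 → predicted house price rises 3.8319 thousand dollars per additional hundred sq ft of floor area
- |17.6911| > |3.8319| → Model A shows the stronger marginal effect

Notes:
- A better fit (higher R²) doesn't necessarily mean a more important relationship.
- The two samples could reflect different populations, time periods, or measurement quality.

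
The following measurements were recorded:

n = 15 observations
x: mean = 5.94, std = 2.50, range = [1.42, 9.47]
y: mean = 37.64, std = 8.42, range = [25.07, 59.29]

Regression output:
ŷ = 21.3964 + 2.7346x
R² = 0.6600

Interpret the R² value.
About 66.00% of the variability in y is accounted for by the regression on x (R² = 0.6600) — a moderate linear fit.

R² (coefficient of determination) measures the proportion of variance in y explained by the regression model.

Here R² = 0.6600:
- Explained: 66.00% of the variation in y
- Unexplained (residual): 100% − 66.00% = 34.00%
- Rule of thumb (below 0.3 weak; 0.3 to below 0.7 moderate; 0.7 and above strong) → moderate

Calculation: R² = 1 − (SS_res / SS_tot), where SS_res is the sum of squared residuals and SS_tot the total sum of squares.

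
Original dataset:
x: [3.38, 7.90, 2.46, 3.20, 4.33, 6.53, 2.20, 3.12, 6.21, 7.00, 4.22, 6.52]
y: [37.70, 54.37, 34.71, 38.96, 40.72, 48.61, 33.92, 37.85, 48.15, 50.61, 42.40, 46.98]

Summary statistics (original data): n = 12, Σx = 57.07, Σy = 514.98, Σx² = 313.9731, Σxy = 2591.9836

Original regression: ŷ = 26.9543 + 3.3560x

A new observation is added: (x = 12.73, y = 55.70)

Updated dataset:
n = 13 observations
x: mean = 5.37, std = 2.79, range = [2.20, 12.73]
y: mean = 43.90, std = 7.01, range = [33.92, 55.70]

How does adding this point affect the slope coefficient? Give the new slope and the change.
New slope β₁ = 2.3400 versus 3.3560 before: a change of -1.0160 (-30.3%).

x = 12.73 lies well outside the original x-range [2.20, 7.90] (x̄ ≈ 4.76), so this observation has high leverage and can move the slope substantially.

Step 1: Update the sums with the new point (n goes from 12 to 13)
Σx  = 57.07 + 12.73 = 69.80
Σy  = 514.98 + 55.70 = 570.68
Σx² = 313.9731 + 12.73² = 313.9731 + 162.0529 = 476.0260
Σxy = 2591.9836 + 12.73×55.70 = 2591.9836 + 709.0610 = 3301.0446

Step 2: Recompute the slope with b₁ = (nΣxy − ΣxΣy) / (nΣx² − (Σx)²)
Numerator   = 13×3301.0446 − 69.80×570.68 = 42913.5798 − 39833.4640 = 3080.1158
Denominator = 13×476.0260 − 69.80² = 6188.3380 − 4872.0400 = 1316.2980
b₁(new) = 3080.1158 / 1316.2980 = 2.3400

(Same formula on the original sums: (12×2591.9836 − 57.07×514.98) / (12×313.9731 − 57.07²) = 1713.8946 / 510.6923 = 3.3560, matching the given fit.)

Step 3: Change in slope
Δβ₁ = 2.3400 − 3.3560 = -1.0160
Relative change = -1.0160 / 3.3560 × 100% = -30.3%
→ the slope decreases when the point is added.

A high-leverage point only changes the slope if it is off the original line; here y = 55.70 is below the original trend, so the slope decreases.
In practice: refit with and without it and report both if conclusions differ; examine leverage (hᵢ) and Cook's distance rather than deleting it automatically.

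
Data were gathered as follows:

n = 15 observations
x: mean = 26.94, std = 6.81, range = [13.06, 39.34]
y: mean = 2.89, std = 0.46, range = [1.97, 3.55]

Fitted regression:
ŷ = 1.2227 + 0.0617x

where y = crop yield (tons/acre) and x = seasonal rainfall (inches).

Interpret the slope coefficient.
On average, crop yield is about 0.0617 tons/acre higher for every extra inch of rainfall.

β₁ = 0.0617 is the change in predicted crop yield (tons/acre) per additional inch of rainfall.

Interpretation:
- Rainfall up by 1 inch → predicted crop yield increases by 0.0617 tons/acre
- This is a linear approximation: the same per-unit change is assumed across the whole observed x range

(β₀ = 1.2227 is the fitted value at x = 0 and is not part of the slope interpretation.)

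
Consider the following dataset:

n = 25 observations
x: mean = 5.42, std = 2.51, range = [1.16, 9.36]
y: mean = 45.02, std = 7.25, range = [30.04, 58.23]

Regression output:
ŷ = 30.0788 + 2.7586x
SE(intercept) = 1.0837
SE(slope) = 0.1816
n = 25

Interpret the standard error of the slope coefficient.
SE(slope) = 0.1816 measures the uncertainty in the estimated slope. The coefficient is estimated precisely (SE/|β̂₁| = 6.6%).

What SE measures:
- The standard error quantifies the sampling variability of the coefficient estimate
- It is the estimated standard deviation of β̂₁ across hypothetical repeated samples of the same size
- Smaller SE → more precise estimate

Relative precision:
- SE / |β̂₁| = 0.1816 / 2.7586 = 6.6%
- Rule of thumb (under 20%: precise; 20% to under 50%: moderately precise; 50% or more: imprecise) → precise

Link to interval estimation: a confidence interval for β₁ is β̂₁ ± t* × 0.1816, so SE sets the half-width per unit of t*.

What drives SE(β̂₁): larger n (here n = 25) → smaller SE; more residual scatter → larger SE; wider spread of x values → smaller SE.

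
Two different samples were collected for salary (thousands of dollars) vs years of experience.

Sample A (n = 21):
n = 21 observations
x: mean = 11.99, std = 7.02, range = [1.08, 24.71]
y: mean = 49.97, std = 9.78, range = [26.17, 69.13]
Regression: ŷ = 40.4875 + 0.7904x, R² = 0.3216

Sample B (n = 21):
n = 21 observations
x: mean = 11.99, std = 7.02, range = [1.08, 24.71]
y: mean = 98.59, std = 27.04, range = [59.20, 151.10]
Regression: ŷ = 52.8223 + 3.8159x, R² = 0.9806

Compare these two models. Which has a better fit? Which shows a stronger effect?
Model B has the better fit (R² = 0.9806 vs 0.3216). Model B shows the stronger effect (|β₁| = 3.8159 vs 0.7904).

Model Comparison:

Which explains more variance? (R²)
- Model A: R² = 0.3216 → 32.16% of variance in salary explained
- Model B: R² = 0.9806 → 98.06% of variance in salary explained
- 0.9806 > 0.3216 → Model B has the better fit

Which has the larger per-year effect? (|β₁|)
- Model A: β₁ = 0.7904 → predicted salary rises 0.7904 thousand dollars per additional year of experience
- Model B: β₁ = 3.8159 → predicted salary rises 3.8159 thousand dollars per additional year of experience
- |0.7904| < |3.8159| → Model B shows the stronger marginal effect

Notes:
- The two samples could reflect different populations, time periods, or measurement quality.
- R² measures how tightly points cluster around the line; β₁ measures how steep the line is — they answer different questions.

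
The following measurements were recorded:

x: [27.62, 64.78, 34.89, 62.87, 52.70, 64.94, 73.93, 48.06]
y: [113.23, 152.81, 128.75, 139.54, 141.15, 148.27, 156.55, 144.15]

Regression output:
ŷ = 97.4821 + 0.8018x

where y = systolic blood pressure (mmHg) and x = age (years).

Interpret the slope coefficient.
On average, blood pressure is about 0.8018 mmHg higher for every extra year of age.

The slope coefficient β₁ = 0.8018 represents the marginal effect of age on blood pressure.

Interpretation:
- Age up by 1 year → predicted blood pressure increases by 0.8018 mmHg
- This is a linear approximation: the same per-unit change is assumed across the whole observed x range
- The sign (+) gives the direction; the magnitude 0.8018 gives the size of the effect per year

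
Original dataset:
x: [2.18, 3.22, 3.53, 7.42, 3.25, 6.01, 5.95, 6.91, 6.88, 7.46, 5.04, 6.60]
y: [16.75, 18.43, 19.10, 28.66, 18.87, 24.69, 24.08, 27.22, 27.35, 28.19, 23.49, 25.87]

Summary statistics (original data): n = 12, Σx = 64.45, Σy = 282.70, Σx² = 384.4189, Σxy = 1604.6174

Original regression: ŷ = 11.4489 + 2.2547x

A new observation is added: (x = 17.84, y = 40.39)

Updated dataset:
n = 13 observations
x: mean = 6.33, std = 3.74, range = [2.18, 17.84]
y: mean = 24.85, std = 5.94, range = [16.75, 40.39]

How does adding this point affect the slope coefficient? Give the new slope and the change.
Adding the point moves β₁ from 2.2547 to 1.5403, i.e. it decreases by 0.7144 (-31.7%).

x = 17.84 lies well outside the original x-range [2.18, 7.46] (x̄ ≈ 5.37), so this observation has high leverage and can move the slope substantially.

Step 1: Update the sums with the new point (n goes from 12 to 13)
Σx  = 64.45 + 17.84 = 82.29
Σy  = 282.70 + 40.39 = 323.09
Σx² = 384.4189 + 17.84² = 384.4189 + 318.2656 = 702.6845
Σxy = 1604.6174 + 17.84×40.39 = 1604.6174 + 720.5576 = 2325.1750

Step 2: Recompute the slope with b₁ = (nΣxy − ΣxΣy) / (nΣx² − (Σx)²)
Numerator   = 13×2325.1750 − 82.29×323.09 = 30227.2750 − 26587.0761 = 3640.1989
Denominator = 13×702.6845 − 82.29² = 9134.8985 − 6771.6441 = 2363.2544
b₁(new) = 3640.1989 / 2363.2544 = 1.5403

(Same formula on the original sums: (12×1604.6174 − 64.45×282.70) / (12×384.4189 − 64.45²) = 1035.3938 / 459.2243 = 2.2547, matching the given fit.)

Step 3: Change in slope
Δβ₁ = 1.5403 − 2.2547 = -0.7144
Relative change = -0.7144 / 2.2547 × 100% = -31.7%
→ the slope decreases when the point is added.

A high-leverage point only changes the slope if it is off the original line; here y = 40.39 is below the original trend, so the slope decreases.
In practice: check such a point for data-entry or measurement error; investigate whether it comes from the same population as the rest of the sample.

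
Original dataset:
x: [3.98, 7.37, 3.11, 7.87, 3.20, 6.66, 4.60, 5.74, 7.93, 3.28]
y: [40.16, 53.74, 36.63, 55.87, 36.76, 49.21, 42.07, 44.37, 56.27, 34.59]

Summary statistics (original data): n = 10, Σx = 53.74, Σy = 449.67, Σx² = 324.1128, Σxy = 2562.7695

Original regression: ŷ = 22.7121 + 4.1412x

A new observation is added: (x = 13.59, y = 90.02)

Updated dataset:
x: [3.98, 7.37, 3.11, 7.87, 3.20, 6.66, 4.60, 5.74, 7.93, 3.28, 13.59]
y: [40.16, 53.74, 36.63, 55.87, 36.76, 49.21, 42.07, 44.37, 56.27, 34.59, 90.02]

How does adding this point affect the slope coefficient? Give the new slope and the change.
The slope changes from 4.1412 to 4.9933 (change of +0.8521, or +20.6%).

x = 13.59 lies well outside the original x-range [3.11, 7.93] (x̄ ≈ 5.37), so this observation has high leverage and can move the slope substantially.

Step 1: Update the sums with the new point (n goes from 10 to 11)
Σx  = 53.74 + 13.59 = 67.33
Σy  = 449.67 + 90.02 = 539.69
Σx² = 324.1128 + 13.59² = 324.1128 + 184.6881 = 508.8009
Σxy = 2562.7695 + 13.59×90.02 = 2562.7695 + 1223.3718 = 3786.1413

Step 2: Recompute the slope with b₁ = (nΣxy − ΣxΣy) / (nΣx² − (Σx)²)
Numerator   = 11×3786.1413 − 67.33×539.69 = 41647.5543 − 36337.3277 = 5310.2266
Denominator = 11×508.8009 − 67.33² = 5596.8099 − 4533.3289 = 1063.4810
b₁(new) = 5310.2266 / 1063.4810 = 4.9933

(Same formula on the original sums: (10×2562.7695 − 53.74×449.67) / (10×324.1128 − 53.74²) = 1462.4292 / 353.1404 = 4.1412, matching the given fit.)

Step 3: Change in slope
Δβ₁ = 4.9933 − 4.1412 = +0.8521
Relative change = +0.8521 / 4.1412 × 100% = +20.6%
→ the slope increases when the point is added.

Because the point sits above the extension of the original line at a high-leverage x, it tilts the fit up.
In practice: examine leverage (hᵢ) and Cook's distance rather than deleting it automatically; check such a point for data-entry or measurement error.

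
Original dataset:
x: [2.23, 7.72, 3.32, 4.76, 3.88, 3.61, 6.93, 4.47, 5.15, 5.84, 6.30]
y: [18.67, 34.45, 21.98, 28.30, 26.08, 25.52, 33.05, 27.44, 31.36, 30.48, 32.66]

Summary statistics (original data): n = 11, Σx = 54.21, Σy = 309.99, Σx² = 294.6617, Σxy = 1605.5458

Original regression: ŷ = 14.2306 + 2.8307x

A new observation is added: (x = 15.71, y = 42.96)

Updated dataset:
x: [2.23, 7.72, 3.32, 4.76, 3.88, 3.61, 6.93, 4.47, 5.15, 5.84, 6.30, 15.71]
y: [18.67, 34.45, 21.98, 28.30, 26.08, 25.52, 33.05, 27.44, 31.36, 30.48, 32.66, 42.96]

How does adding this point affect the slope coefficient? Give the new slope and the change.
The slope changes from 2.8307 to 1.6703 (change of -1.1604, or -41.0%).

The new point has HIGH LEVERAGE: x = 15.71 is far from the original mean x̄ = 54.21/11 ≈ 4.93 (original range [2.23, 7.72]).

Step 1: Update the sums with the new point (n goes from 11 to 12)
Σx  = 54.21 + 15.71 = 69.92
Σy  = 309.99 + 42.96 = 352.95
Σx² = 294.6617 + 15.71² = 294.6617 + 246.8041 = 541.4658
Σxy = 1605.5458 + 15.71×42.96 = 1605.5458 + 674.9016 = 2280.4474

Step 2: Recompute the slope with b₁ = (nΣxy − ΣxΣy) / (nΣx² − (Σx)²)
Numerator   = 12×2280.4474 − 69.92×352.95 = 27365.3688 − 24678.2640 = 2687.1048
Denominator = 12×541.4658 − 69.92² = 6497.5896 − 4888.8064 = 1608.7832
b₁(new) = 2687.1048 / 1608.7832 = 1.6703

(Same formula on the original sums: (11×1605.5458 − 54.21×309.99) / (11×294.6617 − 54.21²) = 856.4459 / 302.5546 = 2.8307, matching the given fit.)

Step 3: Change in slope
Δβ₁ = 1.6703 − 2.8307 = -1.1604
Relative change = -1.1604 / 2.8307 × 100% = -41.0%
→ the slope decreases when the point is added.

Because the point sits below the extension of the original line at a high-leverage x, it tilts the fit down.
In practice: examine leverage (hᵢ) and Cook's distance rather than deleting it automatically.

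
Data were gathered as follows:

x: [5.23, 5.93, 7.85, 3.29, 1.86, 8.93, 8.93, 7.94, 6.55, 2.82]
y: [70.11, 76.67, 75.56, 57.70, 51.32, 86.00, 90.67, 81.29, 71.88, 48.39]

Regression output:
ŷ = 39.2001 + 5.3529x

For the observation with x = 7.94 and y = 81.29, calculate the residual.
Residual = -0.4121

The residual is the difference between the actual value and the predicted value:

Residual = y - ŷ

Step 1: Calculate predicted value
ŷ = 39.2001 + 5.3529 × 7.94
ŷ = 81.7021

Step 2: Calculate residual
Residual = 81.29 - 81.7021
Residual = -0.4121

The residual is negative, so the observed y = 81.29 sits below the regression line (the line overestimates it by 0.4121).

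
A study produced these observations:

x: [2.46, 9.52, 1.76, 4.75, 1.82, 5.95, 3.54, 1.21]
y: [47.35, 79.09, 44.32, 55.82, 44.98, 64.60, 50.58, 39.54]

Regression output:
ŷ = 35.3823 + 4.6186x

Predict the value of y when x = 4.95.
ŷ = 58.2444

To predict y for x = 4.95, substitute into the regression equation:

ŷ = 35.3823 + 4.6186 × 4.95
ŷ = 35.3823 + 22.8621
ŷ = 58.2444

This is a point prediction; actual observations scatter around it by roughly the residual standard deviation.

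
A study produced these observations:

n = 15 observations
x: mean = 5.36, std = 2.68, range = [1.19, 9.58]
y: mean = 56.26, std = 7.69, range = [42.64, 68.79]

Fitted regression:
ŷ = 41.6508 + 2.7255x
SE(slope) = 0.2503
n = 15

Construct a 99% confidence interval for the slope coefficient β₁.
The 99% CI for β₁ is (1.9715, 3.4795)

Confidence interval for the slope:

The 99% CI for β₁ is: β̂₁ ± t*(α/2, n-2) × SE(β̂₁)

Step 1: Find critical t-value
- Confidence level = 0.99
- Degrees of freedom = n - 2 = 15 - 2 = 13
- t*(α/2, 13) = 3.0123

Step 2: Calculate margin of error
Margin = 3.0123 × 0.2503 = 0.7540

Step 3: Construct interval
CI = 2.7255 ± 0.7540
CI = (1.9715, 3.4795)

Interpretation: We are 99% confident that the true slope β₁ lies between 1.9715 and 3.4795.
Both endpoints are positive, so the data support a genuinely positive slope at this confidence level.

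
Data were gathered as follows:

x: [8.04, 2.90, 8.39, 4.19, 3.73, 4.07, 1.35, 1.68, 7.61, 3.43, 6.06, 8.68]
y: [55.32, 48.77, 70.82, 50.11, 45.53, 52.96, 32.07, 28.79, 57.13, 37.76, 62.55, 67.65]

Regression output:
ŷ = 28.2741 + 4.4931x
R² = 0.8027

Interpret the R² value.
The model explains 80.27% of the variance in y (R² = 0.8027), leaving 19.73% unexplained; the fit is strong.

The coefficient of determination R² is the fraction of the total variation in y that the fitted line accounts for.

Here R² = 0.8027:
- Explained: 80.27% of the variation in y
- Unexplained (residual): 100% − 80.27% = 19.73%
- Rule of thumb (below 0.3 weak; 0.3 to below 0.7 moderate; 0.7 and above strong) → strong

Calculation: R² = 1 − (SS_res / SS_tot), where SS_res is the sum of squared residuals and SS_tot the total sum of squares.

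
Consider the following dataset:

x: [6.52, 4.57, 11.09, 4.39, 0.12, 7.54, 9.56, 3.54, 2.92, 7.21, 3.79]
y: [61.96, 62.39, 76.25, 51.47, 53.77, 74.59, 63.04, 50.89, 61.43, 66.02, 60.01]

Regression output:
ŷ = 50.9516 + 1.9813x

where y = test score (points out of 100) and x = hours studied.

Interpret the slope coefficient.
On average, test score is about 1.9813 points higher for every extra hour of study time.

The slope β₁ = 1.9813 gives the rate at which the fitted test score changes with study time.

Interpretation:
- Study time up by 1 hour → predicted test score increases by 1.9813 points
- The effect is assumed constant over the observed range of x (linearity)

The intercept β₀ = 50.9516 is the predicted test score when study time = 0.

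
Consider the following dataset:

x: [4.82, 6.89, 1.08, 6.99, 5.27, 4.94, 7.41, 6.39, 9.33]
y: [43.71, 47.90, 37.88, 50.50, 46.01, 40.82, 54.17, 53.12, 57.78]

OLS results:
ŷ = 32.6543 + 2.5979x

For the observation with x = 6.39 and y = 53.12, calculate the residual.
Residual = 3.8651

The residual is the difference between the actual value and the predicted value:

Residual = y - ŷ

Step 1: Calculate predicted value
ŷ = 32.6543 + 2.5979 × 6.39
ŷ = 49.2549

Step 2: Calculate residual
Residual = 53.12 - 49.2549
Residual = 3.8651

Interpretation: the model underestimates the actual value by 3.8651 at this point (positive residual → observation lies above the fitted line).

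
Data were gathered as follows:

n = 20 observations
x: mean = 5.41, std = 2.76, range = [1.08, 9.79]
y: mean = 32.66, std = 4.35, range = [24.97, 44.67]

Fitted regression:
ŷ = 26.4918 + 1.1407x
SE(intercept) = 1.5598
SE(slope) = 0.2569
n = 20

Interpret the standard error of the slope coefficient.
SE(slope) = 0.2569 measures the uncertainty in the estimated slope. The coefficient is estimated with moderate precision (SE/|β̂₁| = 22.5%).

SE(β̂₁) = 0.2569 says: if we drew many samples of n = 20 from the same population and refit each time, the fitted slopes would scatter with a standard deviation of roughly 0.2569 around the true β₁.

Relative precision:
- SE / |β̂₁| = 0.2569 / 1.1407 = 22.5%
- Rule of thumb (under 20%: precise; 20% to under 50%: moderately precise; 50% or more: imprecise) → moderately precise

Link to interval estimation: a confidence interval for β₁ is β̂₁ ± t* × 0.2569, so SE sets the half-width per unit of t*.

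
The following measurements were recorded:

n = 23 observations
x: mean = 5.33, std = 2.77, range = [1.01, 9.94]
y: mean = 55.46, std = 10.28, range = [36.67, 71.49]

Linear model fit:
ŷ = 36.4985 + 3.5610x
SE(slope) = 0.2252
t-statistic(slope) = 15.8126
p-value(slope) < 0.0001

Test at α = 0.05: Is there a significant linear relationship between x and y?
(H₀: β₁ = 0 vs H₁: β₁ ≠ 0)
p-value < 0.0001 < α = 0.05, so we reject H₀. The relationship is significant.

Hypothesis test for the slope coefficient:

H₀: β₁ = 0 (no linear relationship)
H₁: β₁ ≠ 0 (linear relationship exists)

Test statistic: t = β̂₁ / SE(β̂₁) = 3.5610 / 0.2252 = 15.8126

With df = 21, the two-sided p-value for |t| = 15.8126 is <0.0001.

Decision rule: reject H₀ if p-value < α.
p-value < 0.0001 < α = 0.05 → reject H₀.

At α = 0.05 the data do provide convincing evidence of a nonzero slope.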